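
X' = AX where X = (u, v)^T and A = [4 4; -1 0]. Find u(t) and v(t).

u(t) = -2c_1e^(2t) - 2c_2te^(2t) - 3c_2e^(2t), v(t) = c_1e^(2t) + c_2te^(2t) + c_2e^(2t)

Coefficient matrix A = [[4, 4], [-1, 0]].
Characteristic polynomial det(A - λI) = λ^2 - 4λ + 4 = 0.
Single eigenvalue λ = 2 with algebraic multiplicity 2.
Eigenvector v = (-2,1); generalized eigenvector w with (A-λI)w=v is (-3,1).
General solution: e^(2t)[c_1·v + c_2·(t·v + w)].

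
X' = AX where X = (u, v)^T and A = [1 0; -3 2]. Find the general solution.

Coefficient matrix A = [[1, 0], [-3, 2]].
Characteristic polynomial det(A - λI) = λ^2 - 3λ + 2 = 0.
Eigenvalues λ = 1, 2.
For λ=1: (A-λI) row 2 is [-3, 1], so an eigenvector is (-1, -3).
For λ=2: (A-λI) row 1 is [-1, 0], so an eigenvector is (0, -1).
General solution: C_1e^(t)(-1,-3) + C_2e^(2t)(0,-1).

u(t) = -C_1e^(t), v(t) = -3C_1e^(t) - C_2e^(2t)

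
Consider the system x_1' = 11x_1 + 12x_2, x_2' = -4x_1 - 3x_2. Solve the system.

x_1(t) = -2C_1e^(5t) - 3C_2e^(3t), x_2(t) = C_1e^(5t) + 2C_2e^(3t)

Coefficient matrix A = [[11, 12], [-4, -3]].
Characteristic polynomial det(A - λI) = λ^2 - 8λ + 15 = 0.
Eigenvalues λ = 5, 3.
For λ=5: (A-λI) row 1 is [6, 12], so an eigenvector is (-2, 1).
For λ=3: (A-λI) row 1 is [8, 12], so an eigenvector is (-3, 2).
General solution: C_1e^(5t)(-2,1) + C_2e^(3t)(-3,2).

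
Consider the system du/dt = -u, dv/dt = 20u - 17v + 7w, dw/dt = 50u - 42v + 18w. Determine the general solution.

Coefficient matrix A = [[-1, 0, 0], [20, -17, 7], [50, -42, 18]].
det(A - λI) = 0 gives eigenvalues λ = -3, -1, 4.
For λ=-3: eigenvector (0,1,2).
For λ=-1: eigenvector (1,3,4).
For λ=4: eigenvector (0,1,3).
General solution: c_1e^(-3t)(0,1,2) + c_2e^(-t)(1,3,4) + c_3e^(4t)(0,1,3).

u(t) = c_2e^(-t), v(t) = c_1e^(-3t) + 3c_2e^(-t) + c_3e^(4t), w(t) = 2c_1e^(-3t) + 4c_2e^(-t) + 3c_3e^(4t)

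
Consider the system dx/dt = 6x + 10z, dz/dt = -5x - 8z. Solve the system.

x(t) = -3c_1e^(-t)sin(t) + c_1e^(-t)cos(t) + c_2e^(-t)sin(t) + 3c_2e^(-t)cos(t), z(t) = 2c_1e^(-t)sin(t) - c_1e^(-t)cos(t) - c_2e^(-t)sin(t) - 2c_2e^(-t)cos(t)

Coefficient matrix A = [[6, 10], [-5, -8]].
Characteristic polynomial det(A - λI) = λ^2 + 2λ + 2 = 0.
Eigenvalues λ = -1 ± i (complex conjugate pair).
For λ=-1+i: an eigenvector is (1,-1) - i(-3,2) = (1 + 3i, -1 - 2i).
A real fundamental pair from Re and Im of e^((-1+i)t)v: X_1 = e^(-t)(cos(t)·(1,-1) + sin(t)·(-3,2)), X_2 = e^(-t)(sin(t)·(1,-1) - cos(t)·(-3,2)).
General solution: c_1X_1 + c_2X_2.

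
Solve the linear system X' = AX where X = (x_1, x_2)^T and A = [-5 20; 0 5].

Coefficient matrix A = [[-5, 20], [0, 5]].
Characteristic polynomial det(A - λI) = λ^2 - 25 = 0.
Eigenvalues λ = -5, 5.
For λ=-5: (A-λI) row 1 is [0, 20], so an eigenvector is (-1, 0).
For λ=5: (A-λI) row 1 is [-10, 20], so an eigenvector is (-2, -1).
General solution: C_1e^(-5t)(-1,0) + C_2e^(5t)(-2,-1).

x_1(t) = -C_1e^(-5t) - 2C_2e^(5t), x_2(t) = -C_2e^(5t)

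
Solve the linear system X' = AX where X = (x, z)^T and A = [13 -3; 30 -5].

Coefficient matrix A = [[13, -3], [30, -5]].
Characteristic polynomial det(A - λI) = λ^2 - 8λ + 25 = 0.
Eigenvalues λ = 4 ± 3i (complex conjugate pair).
For λ=4+3i: an eigenvector is (-1,-3) - i(0,-1) = (-1, -3 + i).
A real fundamental pair from Re and Im of e^((4+3i)t)v: X_1 = e^(4t)(cos(3t)·(-1,-3) + sin(3t)·(0,-1)), X_2 = e^(4t)(sin(3t)·(-1,-3) - cos(3t)·(0,-1)).
General solution: c_1X_1 + c_2X_2.

x(t) = -c_1e^(4t)cos(3t) - c_2e^(4t)sin(3t), z(t) = -c_1e^(4t)sin(3t) - 3c_1e^(4t)cos(3t) - 3c_2e^(4t)sin(3t) + c_2e^(4t)cos(3t)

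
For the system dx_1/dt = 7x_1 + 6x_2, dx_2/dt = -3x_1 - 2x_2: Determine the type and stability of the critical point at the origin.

A = [[7,6],[-3,-2]]; det(A-λI) = λ^2 - 5λ + 4.
λ = 4, 1: both positive.

unstable node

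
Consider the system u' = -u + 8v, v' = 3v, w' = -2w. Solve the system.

u(t) = c_1e^(-t) + 2c_3e^(3t), v(t) = c_3e^(3t), w(t) = c_2e^(-2t)

Coefficient matrix A = [[-1, 8, 0], [0, 3, 0], [0, 0, -2]].
det(A - λI) = 0 gives eigenvalues λ = -1, -2, 3.
For λ=-1: eigenvector (1,0,0).
For λ=-2: eigenvector (0,0,1).
For λ=3: eigenvector (2,1,0).
General solution: c_1e^(-t)(1,0,0) + c_2e^(-2t)(0,0,1) + c_3e^(3t)(2,1,0).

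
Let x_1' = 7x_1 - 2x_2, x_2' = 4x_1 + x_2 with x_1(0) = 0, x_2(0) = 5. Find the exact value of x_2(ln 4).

-4480

A = [[7,-2],[4,1]]; eigenvalues λ = 5, 3.
Eigenvectors: (1,1) for λ=5, (1,2) for λ=3.
From the initial condition, c_1 = -5, c_2 = 5.
x_2(ln 4) = (-5)(4^5)(1) + (5)(4^3)(2) = -4480.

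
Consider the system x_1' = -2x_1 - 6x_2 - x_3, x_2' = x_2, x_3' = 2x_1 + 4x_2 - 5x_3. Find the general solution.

Coefficient matrix A = [[-2, -6, -1], [0, 1, 0], [2, 4, -5]].
det(A - λI) = 0 gives eigenvalues λ = -3, 1, -4.
For λ=-3: eigenvector (1,0,1).
For λ=1: eigenvector (-2,1,0).
For λ=-4: eigenvector (1,0,2).
General solution: c_1e^(-3t)(1,0,1) + c_2e^(t)(-2,1,0) + c_3e^(-4t)(1,0,2).

x_1(t) = c_1e^(-3t) - 2c_2e^(t) + c_3e^(-4t), x_2(t) = c_2e^(t), x_3(t) = c_1e^(-3t) + 2c_3e^(-4t)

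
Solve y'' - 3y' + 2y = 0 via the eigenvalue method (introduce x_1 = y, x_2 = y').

Let x_1 = y, x_2 = y'. Then x_1' = x_2 and x_2' = -2x_1 + 3x_2.
A = [[0,1],[-2,3]]; det(A-λI) = λ^2 - 3λ + 2.
Eigenvalues λ = 1, 2 with eigenvectors (1,1), (1,2).

y(t) = C_1e^(t) + C_2e^(2t)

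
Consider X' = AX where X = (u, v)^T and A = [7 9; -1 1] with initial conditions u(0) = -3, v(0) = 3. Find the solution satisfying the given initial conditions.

Coefficient matrix A = [[7, 9], [-1, 1]].
Characteristic polynomial det(A - λI) = λ^2 - 8λ + 16 = 0.
Single eigenvalue λ = 4 with algebraic multiplicity 2.
Eigenvector v = (-3,1); generalized eigenvector w with (A-λI)w=v is (-1,0).
General solution: e^(4t)[K_1·v + K_2·(t·v + w)].
Applying u(0)=-3, v(0)=3 gives K_1=3, K_2=-6.

u(t) = 18te^(4t) - 3e^(4t), v(t) = -6te^(4t) + 3e^(4t)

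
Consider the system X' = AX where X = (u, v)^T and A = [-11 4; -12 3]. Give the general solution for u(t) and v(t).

Coefficient matrix A = [[-11, 4], [-12, 3]].
Characteristic polynomial det(A - λI) = λ^2 + 8λ + 15 = 0.
Eigenvalues λ = -3, -5.
For λ=-3: (A-λI) row 1 is [-8, 4], so an eigenvector is (-1, -2).
For λ=-5: (A-λI) row 1 is [-6, 4], so an eigenvector is (-2, -3).
General solution: C_1e^(-3t)(-1,-2) + C_2e^(-5t)(-2,-3).

u(t) = -C_1e^(-3t) - 2C_2e^(-5t), v(t) = -2C_1e^(-3t) - 3C_2e^(-5t)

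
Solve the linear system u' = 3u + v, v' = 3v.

Coefficient matrix A = [[3, 1], [0, 3]].
Characteristic polynomial det(A - λI) = λ^2 - 6λ + 9 = 0.
Single eigenvalue λ = 3 with algebraic multiplicity 2.
Eigenvector v = (-1,0); generalized eigenvector w with (A-λI)w=v is (-2,-1).
General solution: e^(3t)[K_1·v + K_2·(t·v + w)].

u(t) = -K_1e^(3t) - K_2te^(3t) - 2K_2e^(3t), v(t) = -K_2e^(3t)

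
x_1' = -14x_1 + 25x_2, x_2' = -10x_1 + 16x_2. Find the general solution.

Coefficient matrix A = [[-14, 25], [-10, 16]].
Characteristic polynomial det(A - λI) = λ^2 - 2λ + 26 = 0.
Eigenvalues λ = 1 ± 5i (complex conjugate pair).
For λ=1+5i: an eigenvector is (-1,-1) - i(-2,-1) = (-1 + 2i, -1 + i).
A real fundamental pair from Re and Im of e^((1+5i)t)v: X_1 = e^(t)(cos(5t)·(-1,-1) + sin(5t)·(-2,-1)), X_2 = e^(t)(sin(5t)·(-1,-1) - cos(5t)·(-2,-1)).
General solution: c_1X_1 + c_2X_2.

x_1(t) = -2c_1e^(t)sin(5t) - c_1e^(t)cos(5t) - c_2e^(t)sin(5t) + 2c_2e^(t)cos(5t), x_2(t) = -c_1e^(t)sin(5t) - c_1e^(t)cos(5t) - c_2e^(t)sin(5t) + c_2e^(t)cos(5t)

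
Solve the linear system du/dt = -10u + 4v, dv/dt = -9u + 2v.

Coefficient matrix A = [[-10, 4], [-9, 2]].
Characteristic polynomial det(A - λI) = λ^2 + 8λ + 16 = 0.
Single eigenvalue λ = -4 with algebraic multiplicity 2.
Eigenvector v = (2,3); generalized eigenvector w with (A-λI)w=v is (-1,-1).
General solution: e^(-4t)[c_1·v + c_2·(t·v + w)].

u(t) = 2c_1e^(-4t) + 2c_2te^(-4t) - c_2e^(-4t), v(t) = 3c_1e^(-4t) + 3c_2te^(-4t) - c_2e^(-4t)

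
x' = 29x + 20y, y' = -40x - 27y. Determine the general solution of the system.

x(t) = 2C_1e^(t)sin(4t) + C_1e^(t)cos(4t) + C_2e^(t)sin(4t) - 2C_2e^(t)cos(4t), y(t) = -3C_1e^(t)sin(4t) - C_1e^(t)cos(4t) - C_2e^(t)sin(4t) + 3C_2e^(t)cos(4t)

Coefficient matrix A = [[29, 20], [-40, -27]].
Characteristic polynomial det(A - λI) = λ^2 - 2λ + 17 = 0.
Eigenvalues λ = 1 ± 4i (complex conjugate pair).
For λ=1+4i: an eigenvector is (1,-1) - i(2,-3) = (1 - 2i, -1 + 3i).
A real fundamental pair from Re and Im of e^((1+4i)t)v: X_1 = e^(t)(cos(4t)·(1,-1) + sin(4t)·(2,-3)), X_2 = e^(t)(sin(4t)·(1,-1) - cos(4t)·(2,-3)).
General solution: C_1X_1 + C_2X_2.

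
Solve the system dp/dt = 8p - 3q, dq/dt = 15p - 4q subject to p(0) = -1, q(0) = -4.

p(t) = 2e^(2t)sin(3t) - e^(2t)cos(3t), q(t) = 3e^(2t)sin(3t) - 4e^(2t)cos(3t)

Coefficient matrix A = [[8, -3], [15, -4]].
Characteristic polynomial det(A - λI) = λ^2 - 4λ + 13 = 0.
Eigenvalues λ = 2 ± 3i (complex conjugate pair).
For λ=2+3i: an eigenvector is (1,2) - i(0,1) = (1, 2 - i).
A real fundamental pair from Re and Im of e^((2+3i)t)v: X_1 = e^(2t)(cos(3t)·(1,2) + sin(3t)·(0,1)), X_2 = e^(2t)(sin(3t)·(1,2) - cos(3t)·(0,1)).
General solution: C_1X_1 + C_2X_2.
Applying p(0)=-1, q(0)=-4 gives C_1=-1, C_2=2.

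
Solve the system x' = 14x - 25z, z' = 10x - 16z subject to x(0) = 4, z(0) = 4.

Coefficient matrix A = [[14, -25], [10, -16]].
Characteristic polynomial det(A - λI) = λ^2 + 2λ + 26 = 0.
Eigenvalues λ = -1 ± 5i (complex conjugate pair).
For λ=-1+5i: an eigenvector is (-2,-1) - i(-1,-1) = (-2 + i, -1 + i).
A real fundamental pair from Re and Im of e^((-1+5i)t)v: X_1 = e^(-t)(cos(5t)·(-2,-1) + sin(5t)·(-1,-1)), X_2 = e^(-t)(sin(5t)·(-2,-1) - cos(5t)·(-1,-1)).
General solution: c_1X_1 + c_2X_2.
Applying x(0)=4, z(0)=4 gives c_1=0, c_2=4.

x(t) = -8e^(-t)sin(5t) + 4e^(-t)cos(5t), z(t) = -4e^(-t)sin(5t) + 4e^(-t)cos(5t)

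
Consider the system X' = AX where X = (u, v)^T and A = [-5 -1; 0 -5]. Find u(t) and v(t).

u(t) = -c_1e^(-5t) - c_2te^(-5t) - c_2e^(-5t), v(t) = c_2e^(-5t)

Coefficient matrix A = [[-5, -1], [0, -5]].
Characteristic polynomial det(A - λI) = λ^2 + 10λ + 25 = 0.
Single eigenvalue λ = -5 with algebraic multiplicity 2.
Eigenvector v = (-1,0); generalized eigenvector w with (A-λI)w=v is (-1,1).
General solution: e^(-5t)[c_1·v + c_2·(t·v + w)].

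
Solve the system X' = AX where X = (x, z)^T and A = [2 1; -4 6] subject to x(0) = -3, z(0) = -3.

Coefficient matrix A = [[2, 1], [-4, 6]].
Characteristic polynomial det(A - λI) = λ^2 - 8λ + 16 = 0.
Single eigenvalue λ = 4 with algebraic multiplicity 2.
Eigenvector v = (1,2); generalized eigenvector w with (A-λI)w=v is (1,3).
General solution: e^(4t)[c_1·v + c_2·(t·v + w)].
Applying x(0)=-3, z(0)=-3 gives c_1=-6, c_2=3.

x(t) = 3te^(4t) - 3e^(4t), z(t) = 6te^(4t) - 3e^(4t)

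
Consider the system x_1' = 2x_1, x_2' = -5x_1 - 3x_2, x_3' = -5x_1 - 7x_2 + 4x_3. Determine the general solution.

x_1(t) = C_2e^(2t), x_2(t) = -C_2e^(2t) + C_3e^(-3t), x_3(t) = -C_1e^(4t) - C_2e^(2t) + C_3e^(-3t)

Coefficient matrix A = [[2, 0, 0], [-5, -3, 0], [-5, -7, 4]].
det(A - λI) = 0 gives eigenvalues λ = 4, 2, -3.
For λ=4: eigenvector (0,0,-1).
For λ=2: eigenvector (1,-1,-1).
For λ=-3: eigenvector (0,1,1).
General solution: C_1e^(4t)(0,0,-1) + C_2e^(2t)(1,-1,-1) + C_3e^(-3t)(0,1,1).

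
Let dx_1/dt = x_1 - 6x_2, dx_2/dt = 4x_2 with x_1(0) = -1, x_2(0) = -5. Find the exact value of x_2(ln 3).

-405

A = [[1,-6],[0,4]]; eigenvalues λ = 4, 1.
Eigenvectors: (-2,1) for λ=4, (-1,0) for λ=1.
From the initial condition, c_1 = -5, c_2 = 11.
x_2(ln 3) = (-5)(3^4)(1) + (11)(3^1)(0) = -405.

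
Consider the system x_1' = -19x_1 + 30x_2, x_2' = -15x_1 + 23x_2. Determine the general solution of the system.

x_1(t) = K_1e^(2t)sin(3t) - 3K_1e^(2t)cos(3t) - 3K_2e^(2t)sin(3t) - K_2e^(2t)cos(3t), x_2(t) = K_1e^(2t)sin(3t) - 2K_1e^(2t)cos(3t) - 2K_2e^(2t)sin(3t) - K_2e^(2t)cos(3t)

Coefficient matrix A = [[-19, 30], [-15, 23]].
Characteristic polynomial det(A - λI) = λ^2 - 4λ + 13 = 0.
Eigenvalues λ = 2 ± 3i (complex conjugate pair).
For λ=2+3i: an eigenvector is (-3,-2) - i(1,1) = (-3 - i, -2 - i).
A real fundamental pair from Re and Im of e^((2+3i)t)v: X_1 = e^(2t)(cos(3t)·(-3,-2) + sin(3t)·(1,1)), X_2 = e^(2t)(sin(3t)·(-3,-2) - cos(3t)·(1,1)).
General solution: K_1X_1 + K_2X_2.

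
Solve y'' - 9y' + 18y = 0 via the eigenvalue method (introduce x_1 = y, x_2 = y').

Let x_1 = y, x_2 = y'. Then x_1' = x_2 and x_2' = -18x_1 + 9x_2.
A = [[0,1],[-18,9]]; det(A-λI) = λ^2 - 9λ + 18.
Eigenvalues λ = 6, 3 with eigenvectors (1,6), (1,3).

y(t) = c_1e^(6t) + c_2e^(3t)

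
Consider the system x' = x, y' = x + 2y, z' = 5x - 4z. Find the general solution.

Coefficient matrix A = [[1, 0, 0], [1, 2, 0], [5, 0, -4]].
det(A - λI) = 0 gives eigenvalues λ = 1, 2, -4.
For λ=1: eigenvector (-1,1,-1).
For λ=2: eigenvector (0,1,0).
For λ=-4: eigenvector (0,0,1).
General solution: K_1e^(t)(-1,1,-1) + K_2e^(2t)(0,1,0) + K_3e^(-4t)(0,0,1).

x(t) = -K_1e^(t), y(t) = K_1e^(t) + K_2e^(2t), z(t) = -K_1e^(t) + K_3e^(-4t)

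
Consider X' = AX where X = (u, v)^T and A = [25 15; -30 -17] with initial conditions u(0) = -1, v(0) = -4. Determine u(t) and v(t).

u(t) = -27e^(4t)sin(3t) - e^(4t)cos(3t), v(t) = 38e^(4t)sin(3t) - 4e^(4t)cos(3t)

Coefficient matrix A = [[25, 15], [-30, -17]].
Characteristic polynomial det(A - λI) = λ^2 - 8λ + 25 = 0.
Eigenvalues λ = 4 ± 3i (complex conjugate pair).
For λ=4+3i: an eigenvector is (-1,1) - i(-2,3) = (-1 + 2i, 1 - 3i).
A real fundamental pair from Re and Im of e^((4+3i)t)v: X_1 = e^(4t)(cos(3t)·(-1,1) + sin(3t)·(-2,3)), X_2 = e^(4t)(sin(3t)·(-1,1) - cos(3t)·(-2,3)).
General solution: c_1X_1 + c_2X_2.
Applying u(0)=-1, v(0)=-4 gives c_1=11, c_2=5.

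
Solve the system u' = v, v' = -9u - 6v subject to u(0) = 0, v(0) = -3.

Coefficient matrix A = [[0, 1], [-9, -6]].
Characteristic polynomial det(A - λI) = λ^2 + 6λ + 9 = 0.
Single eigenvalue λ = -3 with algebraic multiplicity 2.
Eigenvector v = (-1,3); generalized eigenvector w with (A-λI)w=v is (-1,2).
General solution: e^(-3t)[c_1·v + c_2·(t·v + w)].
Applying u(0)=0, v(0)=-3 gives c_1=-3, c_2=3.

u(t) = -3te^(-3t), v(t) = 9te^(-3t) - 3e^(-3t)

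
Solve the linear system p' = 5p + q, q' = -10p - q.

p(t) = -K_1e^(2t)cos(t) - K_2e^(2t)sin(t), q(t) = K_1e^(2t)sin(t) + 3K_1e^(2t)cos(t) + 3K_2e^(2t)sin(t) - K_2e^(2t)cos(t)

Coefficient matrix A = [[5, 1], [-10, -1]].
Characteristic polynomial det(A - λI) = λ^2 - 4λ + 5 = 0.
Eigenvalues λ = 2 ± i (complex conjugate pair).
For λ=2+i: an eigenvector is (-1,3) - i(0,1) = (-1, 3 - i).
A real fundamental pair from Re and Im of e^((2+i)t)v: X_1 = e^(2t)(cos(t)·(-1,3) + sin(t)·(0,1)), X_2 = e^(2t)(sin(t)·(-1,3) - cos(t)·(0,1)).
General solution: K_1X_1 + K_2X_2.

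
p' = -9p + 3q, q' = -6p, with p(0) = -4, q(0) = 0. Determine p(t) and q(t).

p(t) = 4e^(-3t) - 8e^(-6t), q(t) = 8e^(-3t) - 8e^(-6t)

Coefficient matrix A = [[-9, 3], [-6, 0]].
Characteristic polynomial det(A - λI) = λ^2 + 9λ + 18 = 0.
Eigenvalues λ = -6, -3.
For λ=-6: (A-λI) row 1 is [-3, 3], so an eigenvector is (-1, -1).
For λ=-3: (A-λI) row 1 is [-6, 3], so an eigenvector is (1, 2).
General solution: C_1e^(-6t)(-1,-1) + C_2e^(-3t)(1,2).
Applying p(0)=-4, q(0)=0 gives C_1=8, C_2=4.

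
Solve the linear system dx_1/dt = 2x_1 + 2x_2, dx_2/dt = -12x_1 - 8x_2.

x_1(t) = -C_1e^(-4t) - C_2e^(-2t), x_2(t) = 3C_1e^(-4t) + 2C_2e^(-2t)

Coefficient matrix A = [[2, 2], [-12, -8]].
Characteristic polynomial det(A - λI) = λ^2 + 6λ + 8 = 0.
Eigenvalues λ = -4, -2.
For λ=-4: (A-λI) row 1 is [6, 2], so an eigenvector is (-1, 3).
For λ=-2: (A-λI) row 1 is [4, 2], so an eigenvector is (-1, 2).
General solution: C_1e^(-4t)(-1,3) + C_2e^(-2t)(-1,2).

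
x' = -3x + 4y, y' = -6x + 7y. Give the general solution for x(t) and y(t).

Coefficient matrix A = [[-3, 4], [-6, 7]].
Characteristic polynomial det(A - λI) = λ^2 - 4λ + 3 = 0.
Eigenvalues λ = 3, 1.
For λ=3: (A-λI) row 1 is [-6, 4], so an eigenvector is (-2, -3).
For λ=1: (A-λI) row 1 is [-4, 4], so an eigenvector is (-1, -1).
General solution: K_1e^(3t)(-2,-3) + K_2e^(t)(-1,-1).

x(t) = -2K_1e^(3t) - K_2e^(t), y(t) = -3K_1e^(3t) - K_2e^(t)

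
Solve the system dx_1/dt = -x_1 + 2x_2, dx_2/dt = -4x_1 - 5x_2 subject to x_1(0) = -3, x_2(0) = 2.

Coefficient matrix A = [[-1, 2], [-4, -5]].
Characteristic polynomial det(A - λI) = λ^2 + 6λ + 13 = 0.
Eigenvalues λ = -3 ± 2i (complex conjugate pair).
For λ=-3+2i: an eigenvector is (0,-1) - i(-1,1) = (0 + i, -1 - i).
A real fundamental pair from Re and Im of e^((-3+2i)t)v: X_1 = e^(-3t)(cos(2t)·(0,-1) + sin(2t)·(-1,1)), X_2 = e^(-3t)(sin(2t)·(0,-1) - cos(2t)·(-1,1)).
General solution: C_1X_1 + C_2X_2.
Applying x_1(0)=-3, x_2(0)=2 gives C_1=1, C_2=-3.

x_1(t) = -e^(-3t)sin(2t) - 3e^(-3t)cos(2t), x_2(t) = 4e^(-3t)sin(2t) + 2e^(-3t)cos(2t)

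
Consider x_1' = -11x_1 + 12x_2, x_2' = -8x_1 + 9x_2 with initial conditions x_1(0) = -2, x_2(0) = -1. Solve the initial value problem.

x_1(t) = e^(t) - 3e^(-3t), x_2(t) = e^(t) - 2e^(-3t)

Coefficient matrix A = [[-11, 12], [-8, 9]].
Characteristic polynomial det(A - λI) = λ^2 + 2λ - 3 = 0.
Eigenvalues λ = -3, 1.
For λ=-3: (A-λI) row 1 is [-8, 12], so an eigenvector is (3, 2).
For λ=1: (A-λI) row 1 is [-12, 12], so an eigenvector is (-1, -1).
General solution: K_1e^(-3t)(3,2) + K_2e^(t)(-1,-1).
Applying x_1(0)=-2, x_2(0)=-1 gives K_1=-1, K_2=-1.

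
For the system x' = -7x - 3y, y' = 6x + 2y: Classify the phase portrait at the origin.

stable node

A = [[-7,-3],[6,2]]; det(A-λI) = λ^2 + 5λ + 4.
λ = -1, -4: both negative.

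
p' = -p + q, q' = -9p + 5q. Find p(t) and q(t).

Coefficient matrix A = [[-1, 1], [-9, 5]].
Characteristic polynomial det(A - λI) = λ^2 - 4λ + 4 = 0.
Single eigenvalue λ = 2 with algebraic multiplicity 2.
Eigenvector v = (-1,-3); generalized eigenvector w with (A-λI)w=v is (0,-1).
General solution: e^(2t)[K_1·v + K_2·(t·v + w)].

p(t) = -K_1e^(2t) - K_2te^(2t), q(t) = -3K_1e^(2t) - 3K_2te^(2t) - K_2e^(2t)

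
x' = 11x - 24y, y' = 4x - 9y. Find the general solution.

x(t) = -2c_1e^(-t) - 3c_2e^(3t), y(t) = -c_1e^(-t) - c_2e^(3t)

Coefficient matrix A = [[11, -24], [4, -9]].
Characteristic polynomial det(A - λI) = λ^2 - 2λ - 3 = 0.
Eigenvalues λ = -1, 3.
For λ=-1: (A-λI) row 1 is [12, -24], so an eigenvector is (-2, -1).
For λ=3: (A-λI) row 1 is [8, -24], so an eigenvector is (-3, -1).
General solution: c_1e^(-t)(-2,-1) + c_2e^(3t)(-3,-1).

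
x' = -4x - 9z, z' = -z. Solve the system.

Coefficient matrix A = [[-4, -9], [0, -1]].
Characteristic polynomial det(A - λI) = λ^2 + 5λ + 4 = 0.
Eigenvalues λ = -1, -4.
For λ=-1: (A-λI) row 1 is [-3, -9], so an eigenvector is (-3, 1).
For λ=-4: (A-λI) row 1 is [0, -9], so an eigenvector is (1, 0).
General solution: K_1e^(-t)(-3,1) + K_2e^(-4t)(1,0).

x(t) = -3K_1e^(-t) + K_2e^(-4t), z(t) = K_1e^(-t)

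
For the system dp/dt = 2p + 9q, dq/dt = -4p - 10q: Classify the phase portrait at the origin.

A = [[2,9],[-4,-10]]; det(A-λI) = λ^2 + 8λ + 16.
repeated λ = -4 with a single eigenvector.

stable improper node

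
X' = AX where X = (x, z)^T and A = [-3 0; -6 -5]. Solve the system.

x(t) = c_1e^(-3t), z(t) = -3c_1e^(-3t) - c_2e^(-5t)

Coefficient matrix A = [[-3, 0], [-6, -5]].
Characteristic polynomial det(A - λI) = λ^2 + 8λ + 15 = 0.
Eigenvalues λ = -3, -5.
For λ=-3: (A-λI) row 2 is [-6, -2], so an eigenvector is (1, -3).
For λ=-5: (A-λI) row 1 is [2, 0], so an eigenvector is (0, -1).
General solution: c_1e^(-3t)(1,-3) + c_2e^(-5t)(0,-1).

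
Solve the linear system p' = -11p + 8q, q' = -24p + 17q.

p(t) = -2C_1e^(t) - C_2e^(5t), q(t) = -3C_1e^(t) - 2C_2e^(5t)

Coefficient matrix A = [[-11, 8], [-24, 17]].
Characteristic polynomial det(A - λI) = λ^2 - 6λ + 5 = 0.
Eigenvalues λ = 1, 5.
For λ=1: (A-λI) row 1 is [-12, 8], so an eigenvector is (-2, -3).
For λ=5: (A-λI) row 1 is [-16, 8], so an eigenvector is (-1, -2).
General solution: C_1e^(t)(-2,-3) + C_2e^(5t)(-1,-2).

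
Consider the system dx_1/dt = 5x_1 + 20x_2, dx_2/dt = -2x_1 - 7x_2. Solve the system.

Coefficient matrix A = [[5, 20], [-2, -7]].
Characteristic polynomial det(A - λI) = λ^2 + 2λ + 5 = 0.
Eigenvalues λ = -1 ± 2i (complex conjugate pair).
For λ=-1+2i: an eigenvector is (1,0) - i(3,-1) = (1 - 3i, 0 + i).
A real fundamental pair from Re and Im of e^((-1+2i)t)v: X_1 = e^(-t)(cos(2t)·(1,0) + sin(2t)·(3,-1)), X_2 = e^(-t)(sin(2t)·(1,0) - cos(2t)·(3,-1)).
General solution: K_1X_1 + K_2X_2.

x_1(t) = 3K_1e^(-t)sin(2t) + K_1e^(-t)cos(2t) + K_2e^(-t)sin(2t) - 3K_2e^(-t)cos(2t), x_2(t) = -K_1e^(-t)sin(2t) + K_2e^(-t)cos(2t)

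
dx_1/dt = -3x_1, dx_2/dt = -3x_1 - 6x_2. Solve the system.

x_1(t) = -c_2e^(-3t), x_2(t) = -c_1e^(-6t) + c_2e^(-3t)

Coefficient matrix A = [[-3, 0], [-3, -6]].
Characteristic polynomial det(A - λI) = λ^2 + 9λ + 18 = 0.
Eigenvalues λ = -6, -3.
For λ=-6: (A-λI) row 1 is [3, 0], so an eigenvector is (0, -1).
For λ=-3: (A-λI) row 2 is [-3, -3], so an eigenvector is (-1, 1).
General solution: c_1e^(-6t)(0,-1) + c_2e^(-3t)(-1,1).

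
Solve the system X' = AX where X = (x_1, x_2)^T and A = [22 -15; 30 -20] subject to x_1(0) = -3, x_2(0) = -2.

x_1(t) = -11e^(t)sin(3t) - 3e^(t)cos(3t), x_2(t) = -16e^(t)sin(3t) - 2e^(t)cos(3t)

Coefficient matrix A = [[22, -15], [30, -20]].
Characteristic polynomial det(A - λI) = λ^2 - 2λ + 10 = 0.
Eigenvalues λ = 1 ± 3i (complex conjugate pair).
For λ=1+3i: an eigenvector is (2,3) - i(-1,-1) = (2 + i, 3 + i).
A real fundamental pair from Re and Im of e^((1+3i)t)v: X_1 = e^(t)(cos(3t)·(2,3) + sin(3t)·(-1,-1)), X_2 = e^(t)(sin(3t)·(2,3) - cos(3t)·(-1,-1)).
General solution: C_1X_1 + C_2X_2.
Applying x_1(0)=-3, x_2(0)=-2 gives C_1=1, C_2=-5.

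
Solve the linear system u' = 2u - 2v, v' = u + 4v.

u(t) = -c_1e^(3t)sin(t) + c_1e^(3t)cos(t) + c_2e^(3t)sin(t) + c_2e^(3t)cos(t), v(t) = c_1e^(3t)sin(t) - c_2e^(3t)cos(t)

Coefficient matrix A = [[2, -2], [1, 4]].
Characteristic polynomial det(A - λI) = λ^2 - 6λ + 10 = 0.
Eigenvalues λ = 3 ± i (complex conjugate pair).
For λ=3+i: an eigenvector is (1,0) - i(-1,1) = (1 + i, 0 - i).
A real fundamental pair from Re and Im of e^((3+i)t)v: X_1 = e^(3t)(cos(t)·(1,0) + sin(t)·(-1,1)), X_2 = e^(3t)(sin(t)·(1,0) - cos(t)·(-1,1)).
General solution: c_1X_1 + c_2X_2.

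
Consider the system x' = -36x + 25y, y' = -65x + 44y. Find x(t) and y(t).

x(t) = -2c_1e^(4t)sin(5t) - c_1e^(4t)cos(5t) - c_2e^(4t)sin(5t) + 2c_2e^(4t)cos(5t), y(t) = -3c_1e^(4t)sin(5t) - 2c_1e^(4t)cos(5t) - 2c_2e^(4t)sin(5t) + 3c_2e^(4t)cos(5t)

Coefficient matrix A = [[-36, 25], [-65, 44]].
Characteristic polynomial det(A - λI) = λ^2 - 8λ + 41 = 0.
Eigenvalues λ = 4 ± 5i (complex conjugate pair).
For λ=4+5i: an eigenvector is (-1,-2) - i(-2,-3) = (-1 + 2i, -2 + 3i).
A real fundamental pair from Re and Im of e^((4+5i)t)v: X_1 = e^(4t)(cos(5t)·(-1,-2) + sin(5t)·(-2,-3)), X_2 = e^(4t)(sin(5t)·(-1,-2) - cos(5t)·(-2,-3)).
General solution: c_1X_1 + c_2X_2.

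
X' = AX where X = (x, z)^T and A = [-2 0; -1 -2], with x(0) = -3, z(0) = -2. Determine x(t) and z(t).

Coefficient matrix A = [[-2, 0], [-1, -2]].
Characteristic polynomial det(A - λI) = λ^2 + 4λ + 4 = 0.
Single eigenvalue λ = -2 with algebraic multiplicity 2.
Eigenvector v = (0,-1); generalized eigenvector w with (A-λI)w=v is (1,-1).
General solution: e^(-2t)[c_1·v + c_2·(t·v + w)].
Applying x(0)=-3, z(0)=-2 gives c_1=5, c_2=-3.

x(t) = -3e^(-2t), z(t) = 3te^(-2t) - 2e^(-2t)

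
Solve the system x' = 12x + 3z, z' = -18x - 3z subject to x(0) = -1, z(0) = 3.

x(t) = -e^(3t), z(t) = 3e^(3t)

Coefficient matrix A = [[12, 3], [-18, -3]].
Characteristic polynomial det(A - λI) = λ^2 - 9λ + 18 = 0.
Eigenvalues λ = 3, 6.
For λ=3: (A-λI) row 1 is [9, 3], so an eigenvector is (-1, 3).
For λ=6: (A-λI) row 1 is [6, 3], so an eigenvector is (1, -2).
General solution: C_1e^(3t)(-1,3) + C_2e^(6t)(1,-2).
Applying x(0)=-1, z(0)=3 gives C_1=1, C_2=0.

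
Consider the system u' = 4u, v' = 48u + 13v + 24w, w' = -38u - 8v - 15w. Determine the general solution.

Coefficient matrix A = [[4, 0, 0], [48, 13, 24], [-38, -8, -15]].
det(A - λI) = 0 gives eigenvalues λ = 4, -3, 1.
For λ=4: eigenvector (1,0,-2).
For λ=-3: eigenvector (0,-3,2).
For λ=1: eigenvector (0,-2,1).
General solution: C_1e^(4t)(1,0,-2) + C_2e^(-3t)(0,-3,2) + C_3e^(t)(0,-2,1).

u(t) = C_1e^(4t), v(t) = -3C_2e^(-3t) - 2C_3e^(t), w(t) = -2C_1e^(4t) + 2C_2e^(-3t) + C_3e^(t)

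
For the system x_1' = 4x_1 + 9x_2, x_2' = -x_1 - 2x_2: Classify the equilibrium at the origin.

A = [[4,9],[-1,-2]]; det(A-λI) = λ^2 - 2λ + 1.
repeated λ = 1 with a single eigenvector.

unstable improper node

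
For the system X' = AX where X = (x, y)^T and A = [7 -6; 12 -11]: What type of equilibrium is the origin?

saddle

A = [[7,-6],[12,-11]]; det(A-λI) = λ^2 + 4λ - 5.
λ = -5, 1: opposite signs.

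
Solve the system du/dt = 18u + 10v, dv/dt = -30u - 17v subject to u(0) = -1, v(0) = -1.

u(t) = -6e^(3t) + 5e^(-2t), v(t) = 9e^(3t) - 10e^(-2t)

Coefficient matrix A = [[18, 10], [-30, -17]].
Characteristic polynomial det(A - λI) = λ^2 - λ - 6 = 0.
Eigenvalues λ = -2, 3.
For λ=-2: (A-λI) row 1 is [20, 10], so an eigenvector is (-1, 2).
For λ=3: (A-λI) row 1 is [15, 10], so an eigenvector is (2, -3).
General solution: c_1e^(-2t)(-1,2) + c_2e^(3t)(2,-3).
Applying u(0)=-1, v(0)=-1 gives c_1=-5, c_2=-3.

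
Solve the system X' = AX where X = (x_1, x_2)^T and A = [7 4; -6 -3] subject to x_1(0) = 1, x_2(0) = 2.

Coefficient matrix A = [[7, 4], [-6, -3]].
Characteristic polynomial det(A - λI) = λ^2 - 4λ + 3 = 0.
Eigenvalues λ = 3, 1.
For λ=3: (A-λI) row 1 is [4, 4], so an eigenvector is (-1, 1).
For λ=1: (A-λI) row 1 is [6, 4], so an eigenvector is (2, -3).
General solution: c_1e^(3t)(-1,1) + c_2e^(t)(2,-3).
Applying x_1(0)=1, x_2(0)=2 gives c_1=-7, c_2=-3.

x_1(t) = 7e^(3t) - 6e^(t), x_2(t) = -7e^(3t) + 9e^(t)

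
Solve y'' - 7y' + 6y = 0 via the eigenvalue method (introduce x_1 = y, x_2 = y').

y(t) = c_1e^(6t) + c_2e^(t)

Let x_1 = y, x_2 = y'. Then x_1' = x_2 and x_2' = -6x_1 + 7x_2.
A = [[0,1],[-6,7]]; det(A-λI) = λ^2 - 7λ + 6.
Eigenvalues λ = 6, 1 with eigenvectors (1,6), (1,1).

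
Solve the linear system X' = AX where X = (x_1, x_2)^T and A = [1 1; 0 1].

x_1(t) = K_1e^(t) + K_2te^(t) - K_2e^(t), x_2(t) = K_2e^(t)

Coefficient matrix A = [[1, 1], [0, 1]].
Characteristic polynomial det(A - λI) = λ^2 - 2λ + 1 = 0.
Single eigenvalue λ = 1 with algebraic multiplicity 2.
Eigenvector v = (1,0); generalized eigenvector w with (A-λI)w=v is (-1,1).
General solution: e^(t)[K_1·v + K_2·(t·v + w)].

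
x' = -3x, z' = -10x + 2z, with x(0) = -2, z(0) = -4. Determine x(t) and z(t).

x(t) = -2e^(-3t), z(t) = -4e^(-3t)

Coefficient matrix A = [[-3, 0], [-10, 2]].
Characteristic polynomial det(A - λI) = λ^2 + λ - 6 = 0.
Eigenvalues λ = -3, 2.
For λ=-3: (A-λI) row 2 is [-10, 5], so an eigenvector is (1, 2).
For λ=2: (A-λI) row 1 is [-5, 0], so an eigenvector is (0, 1).
General solution: K_1e^(-3t)(1,2) + K_2e^(2t)(0,1).
Applying x(0)=-2, z(0)=-4 gives K_1=-2, K_2=0.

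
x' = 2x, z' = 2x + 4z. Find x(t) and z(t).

Coefficient matrix A = [[2, 0], [2, 4]].
Characteristic polynomial det(A - λI) = λ^2 - 6λ + 8 = 0.
Eigenvalues λ = 2, 4.
For λ=2: (A-λI) row 2 is [2, 2], so an eigenvector is (-1, 1).
For λ=4: (A-λI) row 1 is [-2, 0], so an eigenvector is (0, 1).
General solution: K_1e^(2t)(-1,1) + K_2e^(4t)(0,1).

x(t) = -K_1e^(2t), z(t) = K_1e^(2t) + K_2e^(4t)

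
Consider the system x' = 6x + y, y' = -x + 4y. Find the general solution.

Coefficient matrix A = [[6, 1], [-1, 4]].
Characteristic polynomial det(A - λI) = λ^2 - 10λ + 25 = 0.
Single eigenvalue λ = 5 with algebraic multiplicity 2.
Eigenvector v = (-1,1); generalized eigenvector w with (A-λI)w=v is (0,-1).
General solution: e^(5t)[K_1·v + K_2·(t·v + w)].

x(t) = -K_1e^(5t) - K_2te^(5t), y(t) = K_1e^(5t) + K_2te^(5t) - K_2e^(5t)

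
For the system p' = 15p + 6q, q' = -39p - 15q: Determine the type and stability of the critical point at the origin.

center

A = [[15,6],[-39,-15]]; det(A-λI) = λ^2 + 9.
λ = 0 ± 3i: zero real part.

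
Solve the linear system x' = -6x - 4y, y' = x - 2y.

x(t) = 2c_1e^(-4t) + 2c_2te^(-4t) + c_2e^(-4t), y(t) = -c_1e^(-4t) - c_2te^(-4t) - c_2e^(-4t)

Coefficient matrix A = [[-6, -4], [1, -2]].
Characteristic polynomial det(A - λI) = λ^2 + 8λ + 16 = 0.
Single eigenvalue λ = -4 with algebraic multiplicity 2.
Eigenvector v = (2,-1); generalized eigenvector w with (A-λI)w=v is (1,-1).
General solution: e^(-4t)[c_1·v + c_2·(t·v + w)].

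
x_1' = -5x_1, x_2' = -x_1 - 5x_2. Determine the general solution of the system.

Coefficient matrix A = [[-5, 0], [-1, -5]].
Characteristic polynomial det(A - λI) = λ^2 + 10λ + 25 = 0.
Single eigenvalue λ = -5 with algebraic multiplicity 2.
Eigenvector v = (0,-1); generalized eigenvector w with (A-λI)w=v is (1,2).
General solution: e^(-5t)[K_1·v + K_2·(t·v + w)].

x_1(t) = K_2e^(-5t), x_2(t) = -K_1e^(-5t) - K_2te^(-5t) + 2K_2e^(-5t)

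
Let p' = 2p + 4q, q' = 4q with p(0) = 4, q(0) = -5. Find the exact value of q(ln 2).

-80

A = [[2,4],[0,4]]; eigenvalues λ = 4, 2.
Eigenvectors: (-2,-1) for λ=4, (1,0) for λ=2.
From the initial condition, c_1 = 5, c_2 = 14.
q(ln 2) = (5)(2^4)(-1) + (14)(2^2)(0) = -80.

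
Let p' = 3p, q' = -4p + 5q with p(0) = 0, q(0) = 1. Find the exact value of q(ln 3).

A = [[3,0],[-4,5]]; eigenvalues λ = 5, 3.
Eigenvectors: (0,-1) for λ=5, (-1,-2) for λ=3.
From the initial condition, c_1 = -1, c_2 = 0.
q(ln 3) = (-1)(3^5)(-1) + (0)(3^3)(-2) = 243.

243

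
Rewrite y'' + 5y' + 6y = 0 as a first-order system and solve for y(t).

Let x_1 = y, x_2 = y'. Then x_1' = x_2 and x_2' = -6x_1 - 5x_2.
A = [[0,1],[-6,-5]]; det(A-λI) = λ^2 + 5λ + 6.
Eigenvalues λ = -2, -3 with eigenvectors (1,-2), (1,-3).

y(t) = c_1e^(-2t) + c_2e^(-3t)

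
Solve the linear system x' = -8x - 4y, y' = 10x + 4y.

x(t) = -c_1e^(-2t)sin(2t) + c_1e^(-2t)cos(2t) + c_2e^(-2t)sin(2t) + c_2e^(-2t)cos(2t), y(t) = 2c_1e^(-2t)sin(2t) - c_1e^(-2t)cos(2t) - c_2e^(-2t)sin(2t) - 2c_2e^(-2t)cos(2t)

Coefficient matrix A = [[-8, -4], [10, 4]].
Characteristic polynomial det(A - λI) = λ^2 + 4λ + 8 = 0.
Eigenvalues λ = -2 ± 2i (complex conjugate pair).
For λ=-2+2i: an eigenvector is (1,-1) - i(-1,2) = (1 + i, -1 - 2i).
A real fundamental pair from Re and Im of e^((-2+2i)t)v: X_1 = e^(-2t)(cos(2t)·(1,-1) + sin(2t)·(-1,2)), X_2 = e^(-2t)(sin(2t)·(1,-1) - cos(2t)·(-1,2)).
General solution: c_1X_1 + c_2X_2.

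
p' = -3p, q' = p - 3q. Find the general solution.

Coefficient matrix A = [[-3, 0], [1, -3]].
Characteristic polynomial det(A - λI) = λ^2 + 6λ + 9 = 0.
Single eigenvalue λ = -3 with algebraic multiplicity 2.
Eigenvector v = (0,1); generalized eigenvector w with (A-λI)w=v is (1,3).
General solution: e^(-3t)[K_1·v + K_2·(t·v + w)].

p(t) = K_2e^(-3t), q(t) = K_1e^(-3t) + K_2te^(-3t) + 3K_2e^(-3t)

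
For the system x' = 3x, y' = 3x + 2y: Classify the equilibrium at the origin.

unstable node

A = [[3,0],[3,2]]; det(A-λI) = λ^2 - 5λ + 6.
λ = 2, 3: both positive.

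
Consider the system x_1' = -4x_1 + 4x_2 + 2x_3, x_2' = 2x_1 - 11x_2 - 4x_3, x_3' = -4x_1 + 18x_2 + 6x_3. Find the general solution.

x_1(t) = K_1e^(-4t) + K_2e^(-2t), x_2(t) = -2K_1e^(-4t) - 2K_2e^(-2t) + K_3e^(-3t), x_3(t) = 4K_1e^(-4t) + 5K_2e^(-2t) - 2K_3e^(-3t)

Coefficient matrix A = [[-4, 4, 2], [2, -11, -4], [-4, 18, 6]].
det(A - λI) = 0 gives eigenvalues λ = -4, -2, -3.
For λ=-4: eigenvector (1,-2,4).
For λ=-2: eigenvector (1,-2,5).
For λ=-3: eigenvector (0,1,-2).
General solution: K_1e^(-4t)(1,-2,4) + K_2e^(-2t)(1,-2,5) + K_3e^(-3t)(0,1,-2).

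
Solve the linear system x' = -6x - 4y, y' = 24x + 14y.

Coefficient matrix A = [[-6, -4], [24, 14]].
Characteristic polynomial det(A - λI) = λ^2 - 8λ + 12 = 0.
Eigenvalues λ = 2, 6.
For λ=2: (A-λI) row 1 is [-8, -4], so an eigenvector is (1, -2).
For λ=6: (A-λI) row 1 is [-12, -4], so an eigenvector is (-1, 3).
General solution: K_1e^(2t)(1,-2) + K_2e^(6t)(-1,3).

x(t) = K_1e^(2t) - K_2e^(6t), y(t) = -2K_1e^(2t) + 3K_2e^(6t)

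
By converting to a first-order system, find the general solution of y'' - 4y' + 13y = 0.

Let x_1 = y, x_2 = y'. Then x_1' = x_2 and x_2' = -13x_1 + 4x_2.
A = [[0,1],[-13,4]]; det(A-λI) = λ^2 - 4λ + 13.
Eigenvalues λ = 2 ± 3i.

y(t) = K_1e^(2t)cos(3t) + K_2e^(2t)sin(3t)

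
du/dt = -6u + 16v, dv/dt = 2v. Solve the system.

Coefficient matrix A = [[-6, 16], [0, 2]].
Characteristic polynomial det(A - λI) = λ^2 + 4λ - 12 = 0.
Eigenvalues λ = -6, 2.
For λ=-6: (A-λI) row 1 is [0, 16], so an eigenvector is (1, 0).
For λ=2: (A-λI) row 1 is [-8, 16], so an eigenvector is (2, 1).
General solution: K_1e^(-6t)(1,0) + K_2e^(2t)(2,1).

u(t) = K_1e^(-6t) + 2K_2e^(2t), v(t) = K_2e^(2t)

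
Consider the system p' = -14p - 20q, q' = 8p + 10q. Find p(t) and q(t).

p(t) = -2c_1e^(-2t)sin(4t) - c_1e^(-2t)cos(4t) - c_2e^(-2t)sin(4t) + 2c_2e^(-2t)cos(4t), q(t) = c_1e^(-2t)sin(4t) + c_1e^(-2t)cos(4t) + c_2e^(-2t)sin(4t) - c_2e^(-2t)cos(4t)

Coefficient matrix A = [[-14, -20], [8, 10]].
Characteristic polynomial det(A - λI) = λ^2 + 4λ + 20 = 0.
Eigenvalues λ = -2 ± 4i (complex conjugate pair).
For λ=-2+4i: an eigenvector is (-1,1) - i(-2,1) = (-1 + 2i, 1 - i).
A real fundamental pair from Re and Im of e^((-2+4i)t)v: X_1 = e^(-2t)(cos(4t)·(-1,1) + sin(4t)·(-2,1)), X_2 = e^(-2t)(sin(4t)·(-1,1) - cos(4t)·(-2,1)).
General solution: c_1X_1 + c_2X_2.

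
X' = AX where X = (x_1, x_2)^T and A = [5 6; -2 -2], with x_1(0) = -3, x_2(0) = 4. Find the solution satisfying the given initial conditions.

Coefficient matrix A = [[5, 6], [-2, -2]].
Characteristic polynomial det(A - λI) = λ^2 - 3λ + 2 = 0.
Eigenvalues λ = 1, 2.
For λ=1: (A-λI) row 1 is [4, 6], so an eigenvector is (-3, 2).
For λ=2: (A-λI) row 1 is [3, 6], so an eigenvector is (-2, 1).
General solution: C_1e^(t)(-3,2) + C_2e^(2t)(-2,1).
Applying x_1(0)=-3, x_2(0)=4 gives C_1=5, C_2=-6.

x_1(t) = 12e^(2t) - 15e^(t), x_2(t) = -6e^(2t) + 10e^(t)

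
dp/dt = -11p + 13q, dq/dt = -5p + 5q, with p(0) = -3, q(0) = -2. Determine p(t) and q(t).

Coefficient matrix A = [[-11, 13], [-5, 5]].
Characteristic polynomial det(A - λI) = λ^2 + 6λ + 10 = 0.
Eigenvalues λ = -3 ± i (complex conjugate pair).
For λ=-3+i: an eigenvector is (-2,-1) - i(3,2) = (-2 - 3i, -1 - 2i).
A real fundamental pair from Re and Im of e^((-3+i)t)v: X_1 = e^(-3t)(cos(t)·(-2,-1) + sin(t)·(3,2)), X_2 = e^(-3t)(sin(t)·(-2,-1) - cos(t)·(3,2)).
General solution: K_1X_1 + K_2X_2.
Applying p(0)=-3, q(0)=-2 gives K_1=0, K_2=1.

p(t) = -2e^(-3t)sin(t) - 3e^(-3t)cos(t), q(t) = -e^(-3t)sin(t) - 2e^(-3t)cos(t)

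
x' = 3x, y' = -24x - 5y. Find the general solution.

Coefficient matrix A = [[3, 0], [-24, -5]].
Characteristic polynomial det(A - λI) = λ^2 + 2λ - 15 = 0.
Eigenvalues λ = 3, -5.
For λ=3: (A-λI) row 2 is [-24, -8], so an eigenvector is (1, -3).
For λ=-5: (A-λI) row 1 is [8, 0], so an eigenvector is (0, -1).
General solution: K_1e^(3t)(1,-3) + K_2e^(-5t)(0,-1).

x(t) = K_1e^(3t), y(t) = -3K_1e^(3t) - K_2e^(-5t)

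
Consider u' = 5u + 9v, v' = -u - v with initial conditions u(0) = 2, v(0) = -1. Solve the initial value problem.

Coefficient matrix A = [[5, 9], [-1, -1]].
Characteristic polynomial det(A - λI) = λ^2 - 4λ + 4 = 0.
Single eigenvalue λ = 2 with algebraic multiplicity 2.
Eigenvector v = (-3,1); generalized eigenvector w with (A-λI)w=v is (2,-1).
General solution: e^(2t)[C_1·v + C_2·(t·v + w)].
Applying u(0)=2, v(0)=-1 gives C_1=0, C_2=1.

u(t) = -3te^(2t) + 2e^(2t), v(t) = te^(2t) - e^(2t)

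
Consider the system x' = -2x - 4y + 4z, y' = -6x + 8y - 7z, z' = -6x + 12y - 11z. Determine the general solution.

x(t) = K_1e^(-2t) + 2K_3e^(-4t), y(t) = 2K_1e^(-2t) + K_2e^(t) + K_3e^(-4t), z(t) = 2K_1e^(-2t) + K_2e^(t)

Coefficient matrix A = [[-2, -4, 4], [-6, 8, -7], [-6, 12, -11]].
det(A - λI) = 0 gives eigenvalues λ = -2, 1, -4.
For λ=-2: eigenvector (1,2,2).
For λ=1: eigenvector (0,1,1).
For λ=-4: eigenvector (2,1,0).
General solution: K_1e^(-2t)(1,2,2) + K_2e^(t)(0,1,1) + K_3e^(-4t)(2,1,0).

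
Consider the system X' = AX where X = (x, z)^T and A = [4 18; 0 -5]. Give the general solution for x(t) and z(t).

x(t) = 2K_1e^(-5t) + K_2e^(4t), z(t) = -K_1e^(-5t)

Coefficient matrix A = [[4, 18], [0, -5]].
Characteristic polynomial det(A - λI) = λ^2 + λ - 20 = 0.
Eigenvalues λ = -5, 4.
For λ=-5: (A-λI) row 1 is [9, 18], so an eigenvector is (2, -1).
For λ=4: (A-λI) row 1 is [0, 18], so an eigenvector is (1, 0).
General solution: K_1e^(-5t)(2,-1) + K_2e^(4t)(1,0).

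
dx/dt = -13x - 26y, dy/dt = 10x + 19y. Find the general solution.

Coefficient matrix A = [[-13, -26], [10, 19]].
Characteristic polynomial det(A - λI) = λ^2 - 6λ + 13 = 0.
Eigenvalues λ = 3 ± 2i (complex conjugate pair).
For λ=3+2i: an eigenvector is (-3,2) - i(-2,1) = (-3 + 2i, 2 - i).
A real fundamental pair from Re and Im of e^((3+2i)t)v: X_1 = e^(3t)(cos(2t)·(-3,2) + sin(2t)·(-2,1)), X_2 = e^(3t)(sin(2t)·(-3,2) - cos(2t)·(-2,1)).
General solution: c_1X_1 + c_2X_2.

x(t) = -2c_1e^(3t)sin(2t) - 3c_1e^(3t)cos(2t) - 3c_2e^(3t)sin(2t) + 2c_2e^(3t)cos(2t), y(t) = c_1e^(3t)sin(2t) + 2c_1e^(3t)cos(2t) + 2c_2e^(3t)sin(2t) - c_2e^(3t)cos(2t)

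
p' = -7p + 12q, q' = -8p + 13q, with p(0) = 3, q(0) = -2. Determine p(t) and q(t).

p(t) = -12e^(5t) + 15e^(t), q(t) = -12e^(5t) + 10e^(t)

Coefficient matrix A = [[-7, 12], [-8, 13]].
Characteristic polynomial det(A - λI) = λ^2 - 6λ + 5 = 0.
Eigenvalues λ = 1, 5.
For λ=1: (A-λI) row 1 is [-8, 12], so an eigenvector is (-3, -2).
For λ=5: (A-λI) row 1 is [-12, 12], so an eigenvector is (1, 1).
General solution: c_1e^(t)(-3,-2) + c_2e^(5t)(1,1).
Applying p(0)=3, q(0)=-2 gives c_1=-5, c_2=-12.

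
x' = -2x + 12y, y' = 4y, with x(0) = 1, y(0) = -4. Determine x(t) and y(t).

x(t) = -8e^(4t) + 9e^(-2t), y(t) = -4e^(4t)

Coefficient matrix A = [[-2, 12], [0, 4]].
Characteristic polynomial det(A - λI) = λ^2 - 2λ - 8 = 0.
Eigenvalues λ = -2, 4.
For λ=-2: (A-λI) row 1 is [0, 12], so an eigenvector is (-1, 0).
For λ=4: (A-λI) row 1 is [-6, 12], so an eigenvector is (-2, -1).
General solution: c_1e^(-2t)(-1,0) + c_2e^(4t)(-2,-1).
Applying x(0)=1, y(0)=-4 gives c_1=-9, c_2=4.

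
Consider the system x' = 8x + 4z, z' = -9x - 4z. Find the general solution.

x(t) = 2C_1e^(2t) + 2C_2te^(2t) - C_2e^(2t), z(t) = -3C_1e^(2t) - 3C_2te^(2t) + 2C_2e^(2t)

Coefficient matrix A = [[8, 4], [-9, -4]].
Characteristic polynomial det(A - λI) = λ^2 - 4λ + 4 = 0.
Single eigenvalue λ = 2 with algebraic multiplicity 2.
Eigenvector v = (2,-3); generalized eigenvector w with (A-λI)w=v is (-1,2).
General solution: e^(2t)[C_1·v + C_2·(t·v + w)].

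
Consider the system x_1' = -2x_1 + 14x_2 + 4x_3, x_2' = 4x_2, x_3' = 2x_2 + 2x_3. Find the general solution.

x_1(t) = 3K_1e^(4t) + K_2e^(-2t) + K_3e^(2t), x_2(t) = K_1e^(4t), x_3(t) = K_1e^(4t) + K_3e^(2t)

Coefficient matrix A = [[-2, 14, 4], [0, 4, 0], [0, 2, 2]].
det(A - λI) = 0 gives eigenvalues λ = 4, -2, 2.
For λ=4: eigenvector (3,1,1).
For λ=-2: eigenvector (1,0,0).
For λ=2: eigenvector (1,0,1).
General solution: K_1e^(4t)(3,1,1) + K_2e^(-2t)(1,0,0) + K_3e^(2t)(1,0,1).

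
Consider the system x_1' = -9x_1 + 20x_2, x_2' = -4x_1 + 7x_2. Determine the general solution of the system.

x_1(t) = -C_1e^(-t)sin(4t) - 2C_1e^(-t)cos(4t) - 2C_2e^(-t)sin(4t) + C_2e^(-t)cos(4t), x_2(t) = -C_1e^(-t)cos(4t) - C_2e^(-t)sin(4t)

Coefficient matrix A = [[-9, 20], [-4, 7]].
Characteristic polynomial det(A - λI) = λ^2 + 2λ + 17 = 0.
Eigenvalues λ = -1 ± 4i (complex conjugate pair).
For λ=-1+4i: an eigenvector is (-2,-1) - i(-1,0) = (-2 + i, -1).
A real fundamental pair from Re and Im of e^((-1+4i)t)v: X_1 = e^(-t)(cos(4t)·(-2,-1) + sin(4t)·(-1,0)), X_2 = e^(-t)(sin(4t)·(-2,-1) - cos(4t)·(-1,0)).
General solution: C_1X_1 + C_2X_2.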